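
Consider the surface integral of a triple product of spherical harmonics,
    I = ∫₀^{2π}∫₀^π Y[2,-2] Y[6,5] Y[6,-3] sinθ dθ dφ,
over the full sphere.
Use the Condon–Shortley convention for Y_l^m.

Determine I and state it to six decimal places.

m-sum 0 ✓  L=14 even ✓  4≤6≤8 ✓
Π(2lᵢ+1) = 5×13×13 = 845
triangle coeff Δ(2,6,6) = 1/90090
Σ_t [0,2]: t=0:+1/69120 t=1:−1/14400 t=2:+1/69120 = -7/172800
(3j)²=14/715 [(2 6 6; 0 0 0)], sign=-1
Σ_t [2,2]: t=2:+1/1451520 = 1/1451520
(3j)²=1/91 [(2 6 6; -2 5 -3)], sign=-1
⇒ 4πI² = 2/11
I = (+1)√(2/11/(4π)) = 0.12028562

0.120286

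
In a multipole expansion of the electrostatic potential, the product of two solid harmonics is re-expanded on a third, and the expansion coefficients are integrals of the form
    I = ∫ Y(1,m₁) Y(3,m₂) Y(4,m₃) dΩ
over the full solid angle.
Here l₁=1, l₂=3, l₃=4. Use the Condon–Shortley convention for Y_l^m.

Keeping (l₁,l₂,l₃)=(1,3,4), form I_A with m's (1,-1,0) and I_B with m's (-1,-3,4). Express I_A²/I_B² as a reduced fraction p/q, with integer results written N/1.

3/14

Shared (l₁,l₂,l₃)=(1,3,4): N and (l;000)² cancel in I_A²/I_B².
A: Δ = 0!·2!·6!/9! = 1/252; Racah Σ t=0..0: t=0:+1/96 = 1/96; ⇒ 3j(1 3 4; 1 -1 0)² = 1/42, sgn +1
B: Δ = 0!·2!·6!/9! = 1/252; Racah Σ t=0..0: t=0:+1/1440 = 1/1440; ⇒ 3j(1 3 4; -1 -3 4)² = 1/9, sgn +1
I_A²/I_B² = (1/42)/(1/9) = 3/14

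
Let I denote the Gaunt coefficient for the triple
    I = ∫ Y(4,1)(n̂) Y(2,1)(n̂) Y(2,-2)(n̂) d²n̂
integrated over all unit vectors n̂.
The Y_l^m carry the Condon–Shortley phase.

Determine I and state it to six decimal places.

Checks pass: Σm=0; 8 even; l₃=2∈[2,6].
(2·4+1)(2·2+1)(2·2+1) = 225
Δ: 4! 4! 0! / 9! → 1/630
sum: t=2:+1/16 = 1/16
3j²(4 2 2; 0 0 0) = Δ·Π!·Σ² = 2/35  (sign +1)
sum: t=3:−1/144 = -1/144
3j²(4 2 2; 1 1 -2) = Δ·Π!·Σ² = 1/126  (sign -1)
combine: 4πI² = 225·2/35·1/126 = 5/49
take √, sign -1: I = -0.09011188

-0.090112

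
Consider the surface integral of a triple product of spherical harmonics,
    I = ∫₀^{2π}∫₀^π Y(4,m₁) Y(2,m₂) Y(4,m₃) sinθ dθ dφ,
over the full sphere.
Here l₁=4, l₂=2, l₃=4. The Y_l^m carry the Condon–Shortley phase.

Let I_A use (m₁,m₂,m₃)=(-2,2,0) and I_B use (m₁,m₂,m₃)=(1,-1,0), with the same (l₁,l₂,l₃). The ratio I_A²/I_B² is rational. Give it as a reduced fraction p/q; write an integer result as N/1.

Shared (l₁,l₂,l₃)=(4,2,4): N and (l;000)² cancel in I_A²/I_B².
A: Δ = 2!·6!·2!/11! = 1/13860; Racah Σ t=2..2: t=2:+1/192 = 1/192; ⇒ 3j(4 2 4; -2 2 0)² = 3/77, sgn +1
B: Δ = 2!·6!·2!/11! = 1/13860; Racah Σ t=0..1: t=0:+1/72 t=1:−1/96 = 1/288; ⇒ 3j(4 2 4; 1 -1 0)² = 1/462, sgn +1
I_A²/I_B² = (3/77)/(1/462) = 18/1

18/1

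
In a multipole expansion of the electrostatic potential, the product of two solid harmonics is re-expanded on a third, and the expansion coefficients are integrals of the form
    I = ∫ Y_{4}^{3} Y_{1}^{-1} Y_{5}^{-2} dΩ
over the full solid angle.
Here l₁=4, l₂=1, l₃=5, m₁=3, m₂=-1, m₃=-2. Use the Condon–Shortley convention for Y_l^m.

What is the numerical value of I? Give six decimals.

0.085055

m-sum 0 ✓  L=10 even ✓  3≤5≤5 ✓
Π(2lᵢ+1) = 9×3×11 = 297
triangle coeff Δ(4,1,5) = 1/495
Σ_t [0,0]: t=0:+1/576 = 1/576
(3j)²=5/99 [(4 1 5; 0 0 0)], sign=-1
Σ_t [0,0]: t=0:+1/10080 = 1/10080
(3j)²=1/165 [(4 1 5; 3 -1 -2)], sign=-1
⇒ 4πI² = 1/11
I = (+1)√(1/11/(4π)) = 0.08505478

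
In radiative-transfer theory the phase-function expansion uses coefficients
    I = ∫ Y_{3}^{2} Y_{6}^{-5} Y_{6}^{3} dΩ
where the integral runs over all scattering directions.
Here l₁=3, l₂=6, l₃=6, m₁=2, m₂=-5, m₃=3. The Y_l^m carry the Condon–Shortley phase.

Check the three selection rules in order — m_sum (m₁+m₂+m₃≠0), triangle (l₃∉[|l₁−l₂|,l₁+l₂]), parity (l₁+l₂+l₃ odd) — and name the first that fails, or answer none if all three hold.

azimuthal sum: 2 − 5 + 3 = 0  ✓
3 ≤ 6 ≤ 9 (triangle on l)  ✓
L = 3 + 6 + 6 = 15 (odd)  ✗

parity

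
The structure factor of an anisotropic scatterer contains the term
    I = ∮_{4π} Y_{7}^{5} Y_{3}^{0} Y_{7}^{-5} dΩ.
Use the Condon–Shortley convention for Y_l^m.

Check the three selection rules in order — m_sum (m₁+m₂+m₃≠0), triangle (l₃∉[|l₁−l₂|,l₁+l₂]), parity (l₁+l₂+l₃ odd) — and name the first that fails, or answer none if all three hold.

parity

m₁+m₂+m₃ = 5 + 0 − 5 = 0  ✓
triangle: |7−3|=4 ≤ l₃=7 ≤ 7+3=10  ✓
parity: l₁+l₂+l₃ = 17 is odd  ✗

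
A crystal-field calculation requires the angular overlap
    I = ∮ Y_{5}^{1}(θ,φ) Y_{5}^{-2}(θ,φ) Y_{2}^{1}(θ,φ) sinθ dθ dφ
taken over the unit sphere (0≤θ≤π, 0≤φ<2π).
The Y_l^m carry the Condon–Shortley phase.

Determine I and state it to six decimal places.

0.104819

Checks pass: Σm=0; 12 even; l₃=2∈[0,10].
(2·5+1)(2·5+1)(2·2+1) = 605
Δ: 8! 2! 2! / 13! → 1/38610
sum: t=3:−1/2880 t=4:+1/576 t=5:−1/2880 = 1/960
3j²(5 5 2; 0 0 0) = Δ·Π!·Σ² = 10/429  (sign +1)
sum: t=2:+1/2880 t=3:−1/1440 = -1/2880
3j²(5 5 2; 1 -2 1) = Δ·Π!·Σ² = 7/715  (sign +1)
combine: 4πI² = 605·10/429·7/715 = 70/507
take √, sign +1: I = 0.10481902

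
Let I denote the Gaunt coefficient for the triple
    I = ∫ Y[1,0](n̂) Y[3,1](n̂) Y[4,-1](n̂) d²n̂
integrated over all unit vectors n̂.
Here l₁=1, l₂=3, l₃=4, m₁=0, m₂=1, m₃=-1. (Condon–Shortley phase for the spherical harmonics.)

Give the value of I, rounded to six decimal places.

Checks pass: Σm=0; 8 even; l₃=4∈[2,4].
(2·1+1)(2·3+1)(2·4+1) = 189
Δ: 0! 2! 6! / 9! → 1/252
sum: t=0:+1/36 = 1/36
3j²(1 3 4; 0 0 0) = Δ·Π!·Σ² = 4/63  (sign +1)
sum: t=0:+1/48 = 1/48
3j²(1 3 4; 0 1 -1) = Δ·Π!·Σ² = 5/84  (sign -1)
combine: 4πI² = 189·4/63·5/84 = 5/7
take √, sign -1: I = -0.23841361

-0.238414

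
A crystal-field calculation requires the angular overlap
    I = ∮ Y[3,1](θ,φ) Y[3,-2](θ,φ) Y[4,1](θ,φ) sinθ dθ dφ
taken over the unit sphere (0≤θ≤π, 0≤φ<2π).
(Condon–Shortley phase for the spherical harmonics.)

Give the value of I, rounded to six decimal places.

Rules hold: Σm=0, L=10 even, 0≤4≤6.
N = 7·7·9 = 441
Δ = 2!·4!·4!/11! = 1/34650
Racah Σ t=0..2: t=0:+1/72 t=1:−1/16 t=2:+1/72 = -5/144
⇒ 3j(3 3 4; 0 0 0)² = 2/77, sgn -1
Racah Σ t=0..1: t=0:+1/48 t=1:−1/144 = 1/72
⇒ 3j(3 3 4; 1 -2 1)² = 16/693, sgn -1
4πI² = N·(3j₀)²·(3jₘ)² = 32/121
I = +1·√(0.264463/4π) = 0.14506992

0.145070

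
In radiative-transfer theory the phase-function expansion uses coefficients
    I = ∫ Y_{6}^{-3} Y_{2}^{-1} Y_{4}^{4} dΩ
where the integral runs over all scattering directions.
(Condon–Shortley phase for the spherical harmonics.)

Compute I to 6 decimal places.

m-sum 0 ✓  L=12 even ✓  4≤4≤8 ✓
Π(2lᵢ+1) = 13×5×9 = 585
triangle coeff Δ(6,2,4) = 1/6435
Σ_t [2,2]: t=2:+1/2304 = 1/2304
(3j)²=5/143 [(6 2 4; 0 0 0)], sign=+1
Σ_t [1,1]: t=1:−1/241920 = -1/241920
(3j)²=1/715 [(6 2 4; -3 -1 4)], sign=-1
⇒ 4πI² = 45/1573
I = (-1)√(45/1573/(4π)) = -0.04771303

-0.047713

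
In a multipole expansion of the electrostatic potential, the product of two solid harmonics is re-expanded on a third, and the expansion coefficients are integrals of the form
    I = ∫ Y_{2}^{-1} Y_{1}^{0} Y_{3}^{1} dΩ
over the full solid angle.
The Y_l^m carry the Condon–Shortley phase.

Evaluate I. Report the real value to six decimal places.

m-sum 0 ✓  L=6 even ✓  1≤3≤3 ✓
Π(2lᵢ+1) = 5×3×7 = 105
triangle coeff Δ(2,1,3) = 1/105
Σ_t [0,0]: t=0:+1/4 = 1/4
(3j)²=3/35 [(2 1 3; 0 0 0)], sign=-1
Σ_t [0,0]: t=0:+1/6 = 1/6
(3j)²=8/105 [(2 1 3; -1 0 1)], sign=+1
⇒ 4πI² = 24/35
I = (-1)√(24/35/(4π)) = -0.23359668

-0.233597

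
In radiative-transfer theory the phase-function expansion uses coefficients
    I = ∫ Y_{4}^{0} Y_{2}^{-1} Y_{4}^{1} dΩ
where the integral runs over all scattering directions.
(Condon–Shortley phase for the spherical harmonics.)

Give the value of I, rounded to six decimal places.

-0.044869

Rules hold: Σm=0, L=10 even, 2≤4≤6.
N = 9·5·9 = 405
Δ = 2!·6!·2!/11! = 1/13860
Racah Σ t=0..2: t=0:+1/192 t=1:−1/36 t=2:+1/192 = -5/288
⇒ 3j(4 2 4; 0 0 0)² = 20/693, sgn -1
Racah Σ t=0..1: t=0:+1/96 t=1:−1/72 = -1/288
⇒ 3j(4 2 4; 0 -1 1)² = 1/462, sgn +1
4πI² = N·(3j₀)²·(3jₘ)² = 150/5929
I = -1·√(0.0252994/4π) = -0.04486937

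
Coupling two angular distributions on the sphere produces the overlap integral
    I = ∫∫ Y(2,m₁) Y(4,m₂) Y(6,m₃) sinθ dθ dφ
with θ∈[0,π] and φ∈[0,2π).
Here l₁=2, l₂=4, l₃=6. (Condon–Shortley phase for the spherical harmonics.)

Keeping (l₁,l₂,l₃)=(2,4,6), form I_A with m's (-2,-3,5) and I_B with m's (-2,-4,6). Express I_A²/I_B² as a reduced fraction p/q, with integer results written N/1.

2/3

Same 2,4,6: normalisation and zero-m 3j drop out of the ratio.
A: Δ: 0! 4! 8! / 13! → 1/6435; sum: t=0:+1/120960 = 1/120960; 3j²(2 4 6; -2 -3 5) = Δ·Π!·Σ² = 2/39  (sign -1)
B: Δ: 0! 4! 8! / 13! → 1/6435; sum: t=0:+1/967680 = 1/967680; 3j²(2 4 6; -2 -4 6) = Δ·Π!·Σ² = 1/13  (sign +1)
I_A²/I_B² = (2/39)/(1/13) = 2/3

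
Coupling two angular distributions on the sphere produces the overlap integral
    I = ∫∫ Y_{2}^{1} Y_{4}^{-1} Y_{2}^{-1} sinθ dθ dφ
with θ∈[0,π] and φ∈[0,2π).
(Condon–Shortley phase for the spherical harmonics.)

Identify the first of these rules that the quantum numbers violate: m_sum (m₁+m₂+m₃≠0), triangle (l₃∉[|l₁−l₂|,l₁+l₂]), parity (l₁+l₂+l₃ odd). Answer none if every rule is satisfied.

m_sum

m₁+m₂+m₃ = 1 − 1 − 1 = -1  ✗
triangle: |2−4|=2 ≤ l₃=2 ≤ 2+4=6
parity: l₁+l₂+l₃ = 8 is even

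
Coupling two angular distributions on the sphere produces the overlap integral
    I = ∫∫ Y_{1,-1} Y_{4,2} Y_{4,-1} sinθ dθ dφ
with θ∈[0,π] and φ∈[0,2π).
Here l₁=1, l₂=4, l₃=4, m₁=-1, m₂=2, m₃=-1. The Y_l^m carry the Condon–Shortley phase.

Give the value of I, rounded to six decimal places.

Σlᵢ=9 odd — θ-integrand is odd under cosθ→−cosθ; I=0

0.000000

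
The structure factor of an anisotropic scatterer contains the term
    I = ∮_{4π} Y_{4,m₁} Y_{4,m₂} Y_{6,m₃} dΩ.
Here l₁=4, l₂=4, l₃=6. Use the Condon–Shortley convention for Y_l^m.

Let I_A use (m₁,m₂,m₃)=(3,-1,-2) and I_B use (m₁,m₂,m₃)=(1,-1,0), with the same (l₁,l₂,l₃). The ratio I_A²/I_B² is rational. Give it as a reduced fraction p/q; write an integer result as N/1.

Shared (l₁,l₂,l₃)=(4,4,6): N and (l;000)² cancel in I_A²/I_B².
A: Δ = 2!·6!·6!/15! = 1/1261260; Racah Σ t=0..1: t=0:+1/8640 t=1:−1/34560 = 1/11520; ⇒ 3j(4 4 6; 3 -1 -2)² = 3/143, sgn +1
B: Δ = 2!·6!·6!/15! = 1/1261260; Racah Σ t=0..2: t=0:+1/2592 t=1:−1/2304 t=2:+1/28800 = -7/518400; ⇒ 3j(4 4 6; 1 -1 0)² = 1/25740, sgn -1
I_A²/I_B² = (3/143)/(1/25740) = 540/1

540/1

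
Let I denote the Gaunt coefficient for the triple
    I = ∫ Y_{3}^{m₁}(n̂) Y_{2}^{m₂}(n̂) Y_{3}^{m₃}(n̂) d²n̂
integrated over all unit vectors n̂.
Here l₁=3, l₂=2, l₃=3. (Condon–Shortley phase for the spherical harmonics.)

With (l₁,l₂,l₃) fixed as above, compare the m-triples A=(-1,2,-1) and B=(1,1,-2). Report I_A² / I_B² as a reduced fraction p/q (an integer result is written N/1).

8/5

Shared (l₁,l₂,l₃)=(3,2,3): N and (l;000)² cancel in I_A²/I_B².
A: Δ = 2!·4!·2!/9! = 1/3780; Racah Σ t=2..2: t=2:+1/16 = 1/16; ⇒ 3j(3 2 3; -1 2 -1)² = 2/35, sgn +1
B: Δ = 2!·4!·2!/9! = 1/3780; Racah Σ t=1..2: t=1:−1/12 t=2:+1/48 = -1/16; ⇒ 3j(3 2 3; 1 1 -2)² = 1/28, sgn +1
I_A²/I_B² = (2/35)/(1/28) = 8/5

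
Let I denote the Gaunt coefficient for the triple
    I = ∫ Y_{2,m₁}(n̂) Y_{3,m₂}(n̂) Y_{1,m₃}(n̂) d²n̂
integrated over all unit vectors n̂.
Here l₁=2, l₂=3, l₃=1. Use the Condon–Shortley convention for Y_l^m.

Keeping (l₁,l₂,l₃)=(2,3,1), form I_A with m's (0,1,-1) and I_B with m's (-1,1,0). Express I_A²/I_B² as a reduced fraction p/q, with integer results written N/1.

l's match ⇒ only the (l;m) 3-j factors differ between A and B.
A: triangle coeff Δ(2,3,1) = 1/105; Σ_t [2,2]: t=2:+1/8 = 1/8; (3j)²=2/35 [(2 3 1; 0 1 -1)], sign=+1
B: triangle coeff Δ(2,3,1) = 1/105; Σ_t [3,3]: t=3:−1/6 = -1/6; (3j)²=8/105 [(2 3 1; -1 1 0)], sign=+1
I_A²/I_B² = (2/35)/(8/105) = 3/4

3/4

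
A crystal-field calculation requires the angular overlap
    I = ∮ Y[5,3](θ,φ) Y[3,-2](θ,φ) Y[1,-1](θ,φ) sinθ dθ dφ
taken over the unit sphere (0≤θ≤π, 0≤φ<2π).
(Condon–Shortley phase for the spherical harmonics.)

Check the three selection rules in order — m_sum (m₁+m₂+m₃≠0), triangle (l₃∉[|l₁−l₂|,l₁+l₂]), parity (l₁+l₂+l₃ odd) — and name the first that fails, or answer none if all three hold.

triangle

Σmᵢ = 0  ✓
l₃∈[|l₁−l₂|,l₁+l₂]=[2,8], have l₃=1  ✗
Σlᵢ = 9 ⇒ odd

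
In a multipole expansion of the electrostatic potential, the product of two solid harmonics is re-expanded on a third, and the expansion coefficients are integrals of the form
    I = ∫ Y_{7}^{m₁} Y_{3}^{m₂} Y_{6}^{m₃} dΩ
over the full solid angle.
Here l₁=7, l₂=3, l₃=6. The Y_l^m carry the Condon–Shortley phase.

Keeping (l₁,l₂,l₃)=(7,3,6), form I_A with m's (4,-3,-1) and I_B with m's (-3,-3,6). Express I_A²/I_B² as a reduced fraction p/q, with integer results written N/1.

Same 7,3,6: normalisation and zero-m 3j drop out of the ratio.
A: Δ: 4! 10! 2! / 17! → 1/2042040; sum: t=0:+1/1451520 = 1/1451520; 3j²(7 3 6; 4 -3 -1) = Δ·Π!·Σ² = 75/3094  (sign -1)
B: Δ: 4! 10! 2! / 17! → 1/2042040; sum: t=0:+1/174182400 = 1/174182400; 3j²(7 3 6; -3 -3 6) = Δ·Π!·Σ² = 3/6188  (sign +1)
I_A²/I_B² = (75/3094)/(3/6188) = 50/1

50/1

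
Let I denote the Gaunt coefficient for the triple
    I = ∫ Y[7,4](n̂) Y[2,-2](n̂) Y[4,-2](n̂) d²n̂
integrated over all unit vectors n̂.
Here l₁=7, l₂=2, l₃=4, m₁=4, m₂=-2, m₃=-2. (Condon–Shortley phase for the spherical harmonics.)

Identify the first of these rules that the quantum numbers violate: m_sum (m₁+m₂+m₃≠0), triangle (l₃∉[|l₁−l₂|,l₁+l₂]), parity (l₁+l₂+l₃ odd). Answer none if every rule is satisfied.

triangle

Σmᵢ = 0  ✓
l₃∈[|l₁−l₂|,l₁+l₂]=[5,9], have l₃=4  ✗
Σlᵢ = 13 ⇒ odd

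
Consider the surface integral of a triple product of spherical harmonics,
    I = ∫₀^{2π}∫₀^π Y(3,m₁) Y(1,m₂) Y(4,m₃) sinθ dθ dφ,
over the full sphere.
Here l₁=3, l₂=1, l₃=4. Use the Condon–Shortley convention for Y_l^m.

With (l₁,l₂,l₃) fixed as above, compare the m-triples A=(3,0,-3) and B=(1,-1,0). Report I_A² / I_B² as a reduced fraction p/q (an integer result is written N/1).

l's match ⇒ only the (l;m) 3-j factors differ between A and B.
A: triangle coeff Δ(3,1,4) = 1/252; Σ_t [0,0]: t=0:+1/720 = 1/720; (3j)²=1/36 [(3 1 4; 3 0 -3)], sign=-1
B: triangle coeff Δ(3,1,4) = 1/252; Σ_t [0,0]: t=0:+1/96 = 1/96; (3j)²=1/42 [(3 1 4; 1 -1 0)], sign=+1
I_A²/I_B² = (1/36)/(1/42) = 7/6

7/6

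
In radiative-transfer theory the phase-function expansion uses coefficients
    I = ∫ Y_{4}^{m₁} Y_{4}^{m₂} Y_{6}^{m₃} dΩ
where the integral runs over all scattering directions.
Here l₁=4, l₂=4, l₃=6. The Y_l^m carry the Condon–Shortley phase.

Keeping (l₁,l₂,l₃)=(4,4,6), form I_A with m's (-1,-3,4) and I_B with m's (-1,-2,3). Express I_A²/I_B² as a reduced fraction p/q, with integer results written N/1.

3/35

l's match ⇒ only the (l;m) 3-j factors differ between A and B.
A: triangle coeff Δ(4,4,6) = 1/1261260; Σ_t [0,1]: t=0:+1/28800 t=1:−1/34560 = 1/172800; (3j)²=1/1430 [(4 4 6; -1 -3 4)], sign=+1
B: triangle coeff Δ(4,4,6) = 1/1261260; Σ_t [0,2]: t=0:+1/11520 t=1:−1/5760 t=2:+1/51840 = -7/103680; (3j)²=7/858 [(4 4 6; -1 -2 3)], sign=+1
I_A²/I_B² = (1/1430)/(7/858) = 3/35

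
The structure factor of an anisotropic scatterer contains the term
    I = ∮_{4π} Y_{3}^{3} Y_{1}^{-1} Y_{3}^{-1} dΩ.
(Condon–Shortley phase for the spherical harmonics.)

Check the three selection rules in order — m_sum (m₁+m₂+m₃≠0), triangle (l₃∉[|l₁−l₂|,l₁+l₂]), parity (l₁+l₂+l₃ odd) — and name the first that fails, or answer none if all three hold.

azimuthal sum: 3 − 1 − 1 = 1  ✗
2 ≤ 3 ≤ 4 (triangle on l)
L = 3 + 1 + 3 = 7 (odd)

m_sum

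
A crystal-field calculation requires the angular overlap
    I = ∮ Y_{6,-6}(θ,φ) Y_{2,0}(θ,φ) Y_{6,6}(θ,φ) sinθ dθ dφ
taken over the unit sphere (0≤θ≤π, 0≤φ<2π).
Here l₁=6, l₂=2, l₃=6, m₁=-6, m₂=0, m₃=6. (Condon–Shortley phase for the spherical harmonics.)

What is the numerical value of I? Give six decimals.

Checks pass: Σm=0; 14 even; l₃=6∈[4,8].
(2·6+1)(2·2+1)(2·6+1) = 845
Δ: 2! 10! 2! / 15! → 1/90090
sum: t=0:+1/69120 t=1:−1/14400 t=2:+1/69120 = -7/172800
3j²(6 2 6; 0 0 0) = Δ·Π!·Σ² = 14/715  (sign -1)
sum: t=2:+1/14515200 = 1/14515200
3j²(6 2 6; -6 0 6) = Δ·Π!·Σ² = 22/455  (sign +1)
combine: 4πI² = 845·14/715·22/455 = 4/5
take √, sign -1: I = -0.25231325

-0.252313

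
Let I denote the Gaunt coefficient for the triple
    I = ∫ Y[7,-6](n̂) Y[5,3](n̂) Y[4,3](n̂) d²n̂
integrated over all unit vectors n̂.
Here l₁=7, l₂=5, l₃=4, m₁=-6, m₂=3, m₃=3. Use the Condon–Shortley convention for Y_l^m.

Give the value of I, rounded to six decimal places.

m-sum 0 ✓  L=16 even ✓  2≤4≤12 ✓
Π(2lᵢ+1) = 15×11×9 = 1485
triangle coeff Δ(7,5,4) = 1/6126120
Σ_t [3,5]: t=3:−1/69120 t=4:+1/20736 t=5:−1/69120 = 1/51840
(3j)²=280/21879 [(7 5 4; 0 0 0)], sign=+1
Σ_t [7,8]: t=7:−1/3628800 t=8:+1/9676800 = -1/5806080
(3j)²=5/408 [(7 5 4; -6 3 3)], sign=+1
⇒ 4πI² = 875/3757
I = (+1)√(875/3757/(4π)) = 0.13613773

0.136138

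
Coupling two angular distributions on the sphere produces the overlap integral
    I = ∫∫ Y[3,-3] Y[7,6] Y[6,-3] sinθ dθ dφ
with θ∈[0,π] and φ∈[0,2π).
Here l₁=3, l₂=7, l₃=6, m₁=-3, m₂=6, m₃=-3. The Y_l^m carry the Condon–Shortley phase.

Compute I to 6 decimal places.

Rules hold: Σm=0, L=16 even, 4≤6≤10.
N = 7·15·13 = 1365
Δ = 4!·2!·10!/17! = 1/2042040
Racah Σ t=1..3: t=1:−1/207360 t=2:+1/57600 t=3:−1/207360 = 1/129600
⇒ 3j(3 7 6; 0 0 0)² = 168/12155, sgn +1
Racah Σ t=4..4: t=4:+1/17418240 = 1/17418240
⇒ 3j(3 7 6; -3 6 -3)² = 15/952, sgn -1
4πI² = N·(3j₀)²·(3jₘ)² = 945/3179
I = -1·√(0.297263/4π) = -0.15380332

-0.153803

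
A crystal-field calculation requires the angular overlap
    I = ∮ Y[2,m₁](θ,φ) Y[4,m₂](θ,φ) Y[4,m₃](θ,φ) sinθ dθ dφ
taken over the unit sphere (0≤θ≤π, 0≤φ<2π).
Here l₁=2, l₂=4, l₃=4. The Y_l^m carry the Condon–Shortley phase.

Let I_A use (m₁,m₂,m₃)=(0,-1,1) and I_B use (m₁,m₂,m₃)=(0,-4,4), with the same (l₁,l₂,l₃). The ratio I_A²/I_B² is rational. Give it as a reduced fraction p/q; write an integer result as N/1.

289/784

Shared (l₁,l₂,l₃)=(2,4,4): N and (l;000)² cancel in I_A²/I_B².
A: Δ = 2!·2!·6!/11! = 1/13860; Racah Σ t=0..2: t=0:+1/144 t=1:−1/48 t=2:+1/480 = -17/1440; ⇒ 3j(2 4 4; 0 -1 1)² = 289/13860, sgn +1
B: Δ = 2!·2!·6!/11! = 1/13860; Racah Σ t=0..0: t=0:+1/2880 = 1/2880; ⇒ 3j(2 4 4; 0 -4 4)² = 28/495, sgn +1
I_A²/I_B² = (289/13860)/(28/495) = 289/784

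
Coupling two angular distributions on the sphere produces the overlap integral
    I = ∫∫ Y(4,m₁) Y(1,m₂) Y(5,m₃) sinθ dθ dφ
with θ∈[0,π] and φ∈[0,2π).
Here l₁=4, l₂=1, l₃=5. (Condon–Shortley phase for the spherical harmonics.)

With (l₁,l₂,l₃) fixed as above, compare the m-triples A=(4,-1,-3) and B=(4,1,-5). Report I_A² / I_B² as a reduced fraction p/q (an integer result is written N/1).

1/45

Shared (l₁,l₂,l₃)=(4,1,5): N and (l;000)² cancel in I_A²/I_B².
A: Δ = 0!·8!·2!/11! = 1/495; Racah Σ t=0..0: t=0:+1/80640 = 1/80640; ⇒ 3j(4 1 5; 4 -1 -3)² = 1/495, sgn +1
B: Δ = 0!·8!·2!/11! = 1/495; Racah Σ t=0..0: t=0:+1/80640 = 1/80640; ⇒ 3j(4 1 5; 4 1 -5)² = 1/11, sgn +1
I_A²/I_B² = (1/495)/(1/11) = 1/45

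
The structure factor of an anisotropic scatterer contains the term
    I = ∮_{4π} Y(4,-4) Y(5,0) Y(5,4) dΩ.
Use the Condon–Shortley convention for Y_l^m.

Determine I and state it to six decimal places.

Rules hold: Σm=0, L=14 even, 1≤5≤9.
N = 9·11·11 = 1089
Δ = 4!·4!·6!/15! = 1/3153150
Racah Σ t=0..4: t=0:+1/69120 t=1:−1/1728 t=2:+1/576 t=3:−1/1728 t=4:+1/69120 = 7/11520
⇒ 3j(4 5 5; 0 0 0)² = 2/143, sgn -1
Racah Σ t=4..4: t=4:+1/69120 = 1/69120
⇒ 3j(4 5 5; -4 0 4)² = 2/143, sgn -1
4πI² = N·(3j₀)²·(3jₘ)² = 36/169
I = +1·√(0.213018/4π) = 0.13019760

0.130198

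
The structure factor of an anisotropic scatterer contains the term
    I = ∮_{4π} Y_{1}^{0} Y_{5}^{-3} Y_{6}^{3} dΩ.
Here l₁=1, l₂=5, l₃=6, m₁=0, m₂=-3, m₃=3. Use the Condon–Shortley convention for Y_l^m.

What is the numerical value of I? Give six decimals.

Rules hold: Σm=0, L=12 even, 4≤6≤6.
N = 3·11·13 = 429
Δ = 0!·2!·10!/13! = 1/858
Racah Σ t=0..0: t=0:+1/14400 = 1/14400
⇒ 3j(1 5 6; 0 0 0)² = 6/143, sgn +1
Racah Σ t=0..0: t=0:+1/80640 = 1/80640
⇒ 3j(1 5 6; 0 -3 3)² = 9/286, sgn -1
4πI² = N·(3j₀)²·(3jₘ)² = 81/143
I = -1·√(0.566434/4π) = -0.21230956

-0.212310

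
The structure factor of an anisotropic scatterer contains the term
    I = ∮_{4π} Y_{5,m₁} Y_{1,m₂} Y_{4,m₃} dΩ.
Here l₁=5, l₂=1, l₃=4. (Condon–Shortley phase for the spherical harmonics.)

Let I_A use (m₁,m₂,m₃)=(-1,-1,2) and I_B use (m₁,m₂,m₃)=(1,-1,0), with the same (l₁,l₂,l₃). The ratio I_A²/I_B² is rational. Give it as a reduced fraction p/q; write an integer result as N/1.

2/5

l's match ⇒ only the (l;m) 3-j factors differ between A and B.
A: triangle coeff Δ(5,1,4) = 1/495; Σ_t [0,0]: t=0:+1/2880 = 1/2880; (3j)²=2/165 [(5 1 4; -1 -1 2)], sign=+1
B: triangle coeff Δ(5,1,4) = 1/495; Σ_t [0,0]: t=0:+1/1152 = 1/1152; (3j)²=1/33 [(5 1 4; 1 -1 0)], sign=+1
I_A²/I_B² = (2/165)/(1/33) = 2/5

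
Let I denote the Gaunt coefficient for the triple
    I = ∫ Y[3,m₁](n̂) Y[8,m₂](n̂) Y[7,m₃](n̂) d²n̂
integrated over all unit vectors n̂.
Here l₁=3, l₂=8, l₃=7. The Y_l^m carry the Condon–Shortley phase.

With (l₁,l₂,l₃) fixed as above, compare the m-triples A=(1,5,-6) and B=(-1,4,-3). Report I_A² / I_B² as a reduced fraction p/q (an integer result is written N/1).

Same 3,8,7: normalisation and zero-m 3j drop out of the ratio.
A: Δ: 4! 2! 12! / 19! → 1/5290740; sum: t=1:−1/2874009600 t=2:+1/319334400 = 1/359251200; 3j²(3 8 7; 1 5 -6) = Δ·Π!·Σ² = 1664/101745  (sign -1)
B: Δ: 4! 2! 12! / 19! → 1/5290740; sum: t=2:+1/58060800 t=3:−1/13063680 t=4:+1/46448640 = -79/2090188800; 3j²(3 8 7; -1 4 -3) = Δ·Π!·Σ² = 68651/5290740  (sign -1)
I_A²/I_B² = (1664/101745)/(68651/5290740) = 86528/68651

86528/68651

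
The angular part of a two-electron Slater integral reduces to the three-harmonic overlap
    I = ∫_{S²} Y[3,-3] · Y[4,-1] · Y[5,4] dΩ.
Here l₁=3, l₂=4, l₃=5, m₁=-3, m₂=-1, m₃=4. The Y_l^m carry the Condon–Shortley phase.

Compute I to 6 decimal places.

-0.186208

Checks pass: Σm=0; 12 even; l₃=5∈[1,7].
(2·3+1)(2·4+1)(2·5+1) = 693
Δ: 2! 4! 6! / 13! → 1/180180
sum: t=0:+1/576 t=1:−1/144 t=2:+1/576 = -1/288
3j²(3 4 5; 0 0 0) = Δ·Π!·Σ² = 20/1001  (sign +1)
sum: t=2:+1/5760 = 1/5760
3j²(3 4 5; -3 -1 4) = Δ·Π!·Σ² = 9/286  (sign -1)
combine: 4πI² = 693·20/1001·9/286 = 810/1859
take √, sign -1: I = -0.18620781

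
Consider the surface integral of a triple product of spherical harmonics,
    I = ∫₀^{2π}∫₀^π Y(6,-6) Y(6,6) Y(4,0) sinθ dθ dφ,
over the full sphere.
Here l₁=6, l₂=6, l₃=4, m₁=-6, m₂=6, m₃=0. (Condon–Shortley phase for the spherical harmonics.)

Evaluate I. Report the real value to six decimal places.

0.149344

Rules hold: Σm=0, L=16 even, 0≤4≤12.
N = 13·13·9 = 1521
Δ = 8!·4!·4!/17! = 1/15315300
Racah Σ t=2..6: t=2:+1/829440 t=3:−1/25920 t=4:+1/9216 t=5:−1/25920 t=6:+1/829440 = 7/207360
⇒ 3j(6 6 4; 0 0 0)² = 28/2431, sgn +1
Racah Σ t=8..8: t=8:+1/23224320 = 1/23224320
⇒ 3j(6 6 4; -6 6 0)² = 99/6188, sgn +1
4πI² = N·(3j₀)²·(3jₘ)² = 81/289
I = +1·√(0.280277/4π) = 0.14934430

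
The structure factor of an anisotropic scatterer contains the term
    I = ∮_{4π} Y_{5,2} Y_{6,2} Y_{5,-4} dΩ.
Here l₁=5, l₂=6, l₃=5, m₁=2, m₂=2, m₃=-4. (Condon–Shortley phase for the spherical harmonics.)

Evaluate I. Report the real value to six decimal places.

m-sum 0 ✓  L=16 even ✓  1≤5≤11 ✓
Π(2lᵢ+1) = 11×13×11 = 1573
triangle coeff Δ(5,6,5) = 1/28588560
Σ_t [1,5]: t=1:−1/345600 t=2:+1/13824 t=3:−1/5184 t=4:+1/13824 t=5:−1/345600 = -7/129600
(3j)²=80/7293 [(5 6 5; 0 0 0)], sign=+1
Σ_t [2,3]: t=2:+1/207360 t=3:−1/103680 = -1/207360
(3j)²=21/2431 [(5 6 5; 2 2 -4)], sign=+1
⇒ 4πI² = 560/3757
I = (+1)√(560/3757/(4π)) = 0.10891018

0.108910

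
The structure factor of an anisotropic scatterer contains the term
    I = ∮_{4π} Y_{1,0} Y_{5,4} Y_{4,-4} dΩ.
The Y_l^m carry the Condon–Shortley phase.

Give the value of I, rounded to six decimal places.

Rules hold: Σm=0, L=10 even, 4≤4≤6.
N = 3·11·9 = 297
Δ = 2!·0!·8!/11! = 1/495
Racah Σ t=1..1: t=1:−1/576 = -1/576
⇒ 3j(1 5 4; 0 0 0)² = 5/99, sgn -1
Racah Σ t=1..1: t=1:−1/40320 = -1/40320
⇒ 3j(1 5 4; 0 4 -4)² = 1/55, sgn -1
4πI² = N·(3j₀)²·(3jₘ)² = 3/11
I = +1·√(0.272727/4π) = 0.14731920

0.147319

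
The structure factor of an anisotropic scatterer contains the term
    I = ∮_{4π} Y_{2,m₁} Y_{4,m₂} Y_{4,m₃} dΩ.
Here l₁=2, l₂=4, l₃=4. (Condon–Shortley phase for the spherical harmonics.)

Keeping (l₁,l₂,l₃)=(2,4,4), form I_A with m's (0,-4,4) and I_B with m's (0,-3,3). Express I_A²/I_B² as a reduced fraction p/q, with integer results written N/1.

16/1

Same 2,4,4: normalisation and zero-m 3j drop out of the ratio.
A: Δ: 2! 2! 6! / 11! → 1/13860; sum: t=0:+1/2880 = 1/2880; 3j²(2 4 4; 0 -4 4) = Δ·Π!·Σ² = 28/495  (sign +1)
B: Δ: 2! 2! 6! / 11! → 1/13860; sum: t=0:+1/480 t=1:−1/720 = 1/1440; 3j²(2 4 4; 0 -3 3) = Δ·Π!·Σ² = 7/1980  (sign -1)
I_A²/I_B² = (28/495)/(7/1980) = 16/1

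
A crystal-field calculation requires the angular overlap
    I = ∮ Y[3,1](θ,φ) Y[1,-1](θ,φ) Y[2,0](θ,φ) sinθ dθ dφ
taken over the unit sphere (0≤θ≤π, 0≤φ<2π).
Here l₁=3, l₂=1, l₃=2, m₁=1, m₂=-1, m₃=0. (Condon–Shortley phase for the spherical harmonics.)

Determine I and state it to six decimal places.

-0.202301

Rules hold: Σm=0, L=6 even, 2≤2≤4.
N = 7·3·5 = 105
Δ = 2!·4!·0!/7! = 1/105
Racah Σ t=1..1: t=1:−1/4 = -1/4
⇒ 3j(3 1 2; 0 0 0)² = 3/35, sgn -1
Racah Σ t=0..0: t=0:+1/8 = 1/8
⇒ 3j(3 1 2; 1 -1 0)² = 2/35, sgn +1
4πI² = N·(3j₀)²·(3jₘ)² = 18/35
I = -1·√(0.514286/4π) = -0.20230066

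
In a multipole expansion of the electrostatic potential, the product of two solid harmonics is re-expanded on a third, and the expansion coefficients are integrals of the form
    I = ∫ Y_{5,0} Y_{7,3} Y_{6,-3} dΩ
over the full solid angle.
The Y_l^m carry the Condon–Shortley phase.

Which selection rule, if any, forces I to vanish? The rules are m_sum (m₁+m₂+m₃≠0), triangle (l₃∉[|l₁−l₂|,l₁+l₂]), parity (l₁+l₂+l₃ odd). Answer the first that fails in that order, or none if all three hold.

azimuthal sum: 0 + 3 − 3 = 0  ✓
2 ≤ 6 ≤ 12 (triangle on l)  ✓
L = 5 + 7 + 6 = 18 (even)  ✓

none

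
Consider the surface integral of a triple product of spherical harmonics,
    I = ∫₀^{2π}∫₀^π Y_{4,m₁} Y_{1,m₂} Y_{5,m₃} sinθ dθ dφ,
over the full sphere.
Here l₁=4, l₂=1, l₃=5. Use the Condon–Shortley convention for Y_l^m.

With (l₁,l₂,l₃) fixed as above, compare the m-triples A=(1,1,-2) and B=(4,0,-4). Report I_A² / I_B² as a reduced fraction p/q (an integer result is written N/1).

l's match ⇒ only the (l;m) 3-j factors differ between A and B.
A: triangle coeff Δ(4,1,5) = 1/495; Σ_t [0,0]: t=0:+1/1440 = 1/1440; (3j)²=7/165 [(4 1 5; 1 1 -2)], sign=-1
B: triangle coeff Δ(4,1,5) = 1/495; Σ_t [0,0]: t=0:+1/40320 = 1/40320; (3j)²=1/55 [(4 1 5; 4 0 -4)], sign=-1
I_A²/I_B² = (7/165)/(1/55) = 7/3

7/3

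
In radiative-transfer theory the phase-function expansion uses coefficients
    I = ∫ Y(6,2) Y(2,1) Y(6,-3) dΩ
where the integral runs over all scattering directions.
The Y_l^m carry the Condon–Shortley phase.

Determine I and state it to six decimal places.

-0.140463

m-sum 0 ✓  L=14 even ✓  4≤6≤8 ✓
Π(2lᵢ+1) = 13×5×13 = 845
triangle coeff Δ(6,2,6) = 1/90090
Σ_t [0,2]: t=0:+1/69120 t=1:−1/14400 t=2:+1/69120 = -7/172800
(3j)²=14/715 [(6 2 6; 0 0 0)], sign=-1
Σ_t [1,2]: t=1:−1/60480 t=2:+1/161280 = -1/96768
(3j)²=15/1001 [(6 2 6; 2 1 -3)], sign=+1
⇒ 4πI² = 30/121
I = (-1)√(30/121/(4π)) = -0.14046335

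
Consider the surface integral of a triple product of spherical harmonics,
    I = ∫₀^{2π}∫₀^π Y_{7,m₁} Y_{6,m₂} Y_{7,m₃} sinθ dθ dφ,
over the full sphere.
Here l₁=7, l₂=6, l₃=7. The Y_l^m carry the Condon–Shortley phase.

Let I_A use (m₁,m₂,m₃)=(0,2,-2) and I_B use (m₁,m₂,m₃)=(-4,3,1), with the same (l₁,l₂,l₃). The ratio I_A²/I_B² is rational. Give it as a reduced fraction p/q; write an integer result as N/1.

36/77

Shared (l₁,l₂,l₃)=(7,6,7): N and (l;000)² cancel in I_A²/I_B².
A: Δ = 6!·8!·6!/21! = 1/2444321880; Racah Σ t=2..6: t=2:+1/24883200 t=3:−1/2488320 t=4:+1/1658880 t=5:−1/6220800 t=6:+1/174182400 = 1/11612160; ⇒ 3j(7 6 7; 0 2 -2)² = 150/46189, sgn -1
B: Δ = 6!·8!·6!/21! = 1/2444321880; Racah Σ t=3..6: t=3:−1/1045094400 t=4:+1/29030400 t=5:−1/8294400 t=6:+1/18662400 = -1/29859840; ⇒ 3j(7 6 7; -4 3 1)² = 175/25194, sgn -1
I_A²/I_B² = (150/46189)/(175/25194) = 36/77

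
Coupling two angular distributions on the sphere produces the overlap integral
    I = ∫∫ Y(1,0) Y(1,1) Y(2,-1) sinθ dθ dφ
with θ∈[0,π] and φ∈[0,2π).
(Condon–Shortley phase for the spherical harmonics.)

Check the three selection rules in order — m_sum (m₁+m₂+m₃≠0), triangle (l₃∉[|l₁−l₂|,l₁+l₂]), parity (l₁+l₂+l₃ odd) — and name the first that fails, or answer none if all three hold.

none

azimuthal sum: 0 + 1 − 1 = 0  ✓
0 ≤ 2 ≤ 2 (triangle on l)  ✓
L = 1 + 1 + 2 = 4 (even)  ✓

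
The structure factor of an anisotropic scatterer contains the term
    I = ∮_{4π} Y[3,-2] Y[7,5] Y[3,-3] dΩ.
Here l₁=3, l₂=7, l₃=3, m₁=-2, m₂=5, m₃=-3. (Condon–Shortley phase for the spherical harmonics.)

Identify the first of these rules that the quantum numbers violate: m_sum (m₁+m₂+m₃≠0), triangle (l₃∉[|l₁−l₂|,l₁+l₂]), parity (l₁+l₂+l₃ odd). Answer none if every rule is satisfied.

Σmᵢ = 0  ✓
l₃∈[|l₁−l₂|,l₁+l₂]=[4,10], have l₃=3  ✗
Σlᵢ = 13 ⇒ odd

triangle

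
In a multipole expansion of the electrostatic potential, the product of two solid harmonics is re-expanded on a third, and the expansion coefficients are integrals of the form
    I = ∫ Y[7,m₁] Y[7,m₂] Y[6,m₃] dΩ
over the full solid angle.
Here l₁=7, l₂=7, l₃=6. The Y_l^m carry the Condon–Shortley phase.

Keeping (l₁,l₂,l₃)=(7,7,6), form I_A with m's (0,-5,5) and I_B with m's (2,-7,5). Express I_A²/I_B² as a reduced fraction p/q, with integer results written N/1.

100/39

l's match ⇒ only the (l;m) 3-j factors differ between A and B.
A: triangle coeff Δ(7,7,6) = 1/2444321880; Σ_t [1,2]: t=1:−1/435456000 t=2:+1/124416000 = 1/174182400; (3j)²=55/4199 [(7 7 6; 0 -5 5)], sign=-1
B: triangle coeff Δ(7,7,6) = 1/2444321880; Σ_t [0,0]: t=0:+1/3483648000 = 1/3483648000; (3j)²=33/6460 [(7 7 6; 2 -7 5)], sign=-1
I_A²/I_B² = (55/4199)/(33/6460) = 100/39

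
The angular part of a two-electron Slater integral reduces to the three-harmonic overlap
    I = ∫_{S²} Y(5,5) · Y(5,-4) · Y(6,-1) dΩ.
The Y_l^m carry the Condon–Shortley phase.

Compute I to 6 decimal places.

Rules hold: Σm=0, L=16 even, 0≤6≤10.
N = 11·11·13 = 1573
Δ = 4!·6!·6!/17! = 1/28588560
Racah Σ t=0..4: t=0:+1/345600 t=1:−1/13824 t=2:+1/5184 t=3:−1/13824 t=4:+1/345600 = 7/129600
⇒ 3j(5 5 6; 0 0 0)² = 80/7293, sgn +1
Racah Σ t=0..0: t=0:+1/2073600 = 1/2073600
⇒ 3j(5 5 6; 5 -4 -1)² = 63/9724, sgn -1
4πI² = N·(3j₀)²·(3jₘ)² = 420/3757
I = -1·√(0.111791/4π) = -0.09431898

-0.094319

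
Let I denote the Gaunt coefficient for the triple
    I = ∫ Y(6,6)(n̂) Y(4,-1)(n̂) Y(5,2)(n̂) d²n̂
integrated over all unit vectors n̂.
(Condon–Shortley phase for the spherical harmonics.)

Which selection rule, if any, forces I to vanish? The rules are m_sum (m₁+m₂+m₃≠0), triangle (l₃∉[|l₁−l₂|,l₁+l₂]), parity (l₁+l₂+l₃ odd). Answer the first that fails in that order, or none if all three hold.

m₁+m₂+m₃ = 6 − 1 + 2 = 7  ✗
triangle: |6−4|=2 ≤ l₃=5 ≤ 6+4=10
parity: l₁+l₂+l₃ = 15 is odd

m_sum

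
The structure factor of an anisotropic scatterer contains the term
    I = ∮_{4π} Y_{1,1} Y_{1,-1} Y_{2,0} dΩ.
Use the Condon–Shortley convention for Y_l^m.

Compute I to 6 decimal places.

Checks pass: Σm=0; 4 even; l₃=2∈[0,2].
(2·1+1)(2·1+1)(2·2+1) = 45
Δ: 0! 2! 2! / 5! → 1/30
sum: t=0:+1/1 = 1/1
3j²(1 1 2; 0 0 0) = Δ·Π!·Σ² = 2/15  (sign +1)
sum: t=0:+1/4 = 1/4
3j²(1 1 2; 1 -1 0) = Δ·Π!·Σ² = 1/30  (sign +1)
combine: 4πI² = 45·2/15·1/30 = 1/5
take √, sign +1: I = 0.12615663

0.126157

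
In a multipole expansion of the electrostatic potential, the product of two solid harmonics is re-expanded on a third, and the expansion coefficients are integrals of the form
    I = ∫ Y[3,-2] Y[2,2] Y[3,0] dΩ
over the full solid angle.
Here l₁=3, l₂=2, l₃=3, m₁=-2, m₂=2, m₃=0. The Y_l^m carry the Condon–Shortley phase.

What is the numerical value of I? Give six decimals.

-0.188063

Checks pass: Σm=0; 8 even; l₃=3∈[1,5].
(2·3+1)(2·2+1)(2·3+1) = 245
Δ: 2! 4! 2! / 9! → 1/3780
sum: t=0:+1/24 t=1:−1/4 t=2:+1/24 = -1/6
3j²(3 2 3; 0 0 0) = Δ·Π!·Σ² = 4/105  (sign +1)
sum: t=2:+1/24 = 1/24
3j²(3 2 3; -2 2 0) = Δ·Π!·Σ² = 1/21  (sign -1)
combine: 4πI² = 245·4/105·1/21 = 4/9
take √, sign -1: I = -0.18806319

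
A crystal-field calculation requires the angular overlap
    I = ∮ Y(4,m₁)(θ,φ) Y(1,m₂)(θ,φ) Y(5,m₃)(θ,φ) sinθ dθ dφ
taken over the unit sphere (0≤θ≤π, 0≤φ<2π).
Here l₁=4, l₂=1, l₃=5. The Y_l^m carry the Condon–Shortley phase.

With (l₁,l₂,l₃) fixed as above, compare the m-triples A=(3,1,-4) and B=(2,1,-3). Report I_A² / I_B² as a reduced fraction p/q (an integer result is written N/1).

l's match ⇒ only the (l;m) 3-j factors differ between A and B.
A: triangle coeff Δ(4,1,5) = 1/495; Σ_t [0,0]: t=0:+1/10080 = 1/10080; (3j)²=4/55 [(4 1 5; 3 1 -4)], sign=-1
B: triangle coeff Δ(4,1,5) = 1/495; Σ_t [0,0]: t=0:+1/2880 = 1/2880; (3j)²=28/495 [(4 1 5; 2 1 -3)], sign=+1
I_A²/I_B² = (4/55)/(28/495) = 9/7

9/7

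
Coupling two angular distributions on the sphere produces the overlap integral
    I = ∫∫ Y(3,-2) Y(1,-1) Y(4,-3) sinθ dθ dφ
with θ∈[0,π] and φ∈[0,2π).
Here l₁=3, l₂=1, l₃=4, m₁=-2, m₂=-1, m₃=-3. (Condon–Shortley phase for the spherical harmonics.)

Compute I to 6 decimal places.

Σmᵢ = -6 ≠ 0, so the φ-integral vanishes; I = 0

0.000000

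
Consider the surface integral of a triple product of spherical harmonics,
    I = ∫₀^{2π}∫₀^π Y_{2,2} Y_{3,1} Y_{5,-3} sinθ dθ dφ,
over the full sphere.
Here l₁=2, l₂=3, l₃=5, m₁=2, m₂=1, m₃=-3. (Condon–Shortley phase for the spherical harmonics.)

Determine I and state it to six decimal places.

Rules hold: Σm=0, L=10 even, 1≤5≤5.
N = 5·7·11 = 385
Δ = 0!·4!·6!/11! = 1/2310
Racah Σ t=0..0: t=0:+1/144 = 1/144
⇒ 3j(2 3 5; 0 0 0)² = 10/231, sgn -1
Racah Σ t=0..0: t=0:+1/1152 = 1/1152
⇒ 3j(2 3 5; 2 1 -3)² = 1/33, sgn +1
4πI² = N·(3j₀)²·(3jₘ)² = 50/99
I = -1·√(0.505051/4π) = -0.20047604

-0.200476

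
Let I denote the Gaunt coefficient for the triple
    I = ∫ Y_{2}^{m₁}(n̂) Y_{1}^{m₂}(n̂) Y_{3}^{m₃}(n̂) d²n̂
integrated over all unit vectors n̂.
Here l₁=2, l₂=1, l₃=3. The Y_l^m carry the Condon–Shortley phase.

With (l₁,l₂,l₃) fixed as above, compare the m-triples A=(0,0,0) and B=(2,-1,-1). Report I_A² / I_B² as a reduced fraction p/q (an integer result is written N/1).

9/1

Same 2,1,3: normalisation and zero-m 3j drop out of the ratio.
A: Δ: 0! 4! 2! / 7! → 1/105; sum: t=0:+1/4 = 1/4; 3j²(2 1 3; 0 0 0) = Δ·Π!·Σ² = 3/35  (sign -1)
B: Δ: 0! 4! 2! / 7! → 1/105; sum: t=0:+1/48 = 1/48; 3j²(2 1 3; 2 -1 -1) = Δ·Π!·Σ² = 1/105  (sign +1)
I_A²/I_B² = (3/35)/(1/105) = 9/1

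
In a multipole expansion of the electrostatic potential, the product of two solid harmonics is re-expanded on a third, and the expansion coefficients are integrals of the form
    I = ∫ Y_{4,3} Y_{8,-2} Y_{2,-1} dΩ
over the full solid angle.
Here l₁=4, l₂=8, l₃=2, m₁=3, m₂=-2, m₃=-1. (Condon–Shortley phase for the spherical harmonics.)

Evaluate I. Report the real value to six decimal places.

0.000000

l₃=2 ∉ [4,12] — triangle fails ⇒ I = 0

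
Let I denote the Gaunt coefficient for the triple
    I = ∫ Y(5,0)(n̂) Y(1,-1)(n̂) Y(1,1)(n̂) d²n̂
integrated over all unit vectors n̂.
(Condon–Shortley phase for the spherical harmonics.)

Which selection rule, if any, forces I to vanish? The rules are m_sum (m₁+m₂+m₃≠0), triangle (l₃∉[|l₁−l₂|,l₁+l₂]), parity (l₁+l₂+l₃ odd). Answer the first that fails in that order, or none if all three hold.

triangle

Σmᵢ = 0  ✓
l₃∈[|l₁−l₂|,l₁+l₂]=[4,6], have l₃=1  ✗
Σlᵢ = 7 ⇒ odd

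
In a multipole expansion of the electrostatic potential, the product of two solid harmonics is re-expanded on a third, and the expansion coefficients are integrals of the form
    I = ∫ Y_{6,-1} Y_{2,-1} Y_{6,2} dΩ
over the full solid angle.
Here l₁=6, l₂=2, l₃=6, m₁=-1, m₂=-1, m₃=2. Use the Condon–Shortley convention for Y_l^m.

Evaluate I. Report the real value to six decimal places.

m-sum 0 ✓  L=14 even ✓  4≤6≤8 ✓
Π(2lᵢ+1) = 13×5×13 = 845
triangle coeff Δ(6,2,6) = 1/90090
Σ_t [0,2]: t=0:+1/69120 t=1:−1/14400 t=2:+1/69120 = -7/172800
(3j)²=14/715 [(6 2 6; 0 0 0)], sign=-1
Σ_t [0,1]: t=0:+1/60480 t=1:−1/34560 = -1/80640
(3j)²=6/1001 [(6 2 6; -1 -1 2)], sign=-1
⇒ 4πI² = 12/121
I = (+1)√(12/121/(4π)) = 0.08883682

0.088837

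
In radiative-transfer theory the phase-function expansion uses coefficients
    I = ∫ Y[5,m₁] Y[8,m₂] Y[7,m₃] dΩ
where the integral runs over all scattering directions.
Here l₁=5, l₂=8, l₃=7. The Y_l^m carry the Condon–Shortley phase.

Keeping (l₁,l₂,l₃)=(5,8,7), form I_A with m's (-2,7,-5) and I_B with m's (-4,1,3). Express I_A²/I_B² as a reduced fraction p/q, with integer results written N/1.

Shared (l₁,l₂,l₃)=(5,8,7): N and (l;000)² cancel in I_A²/I_B².
A: Δ = 6!·4!·10!/21! = 1/814773960; Racah Σ t=5..6: t=5:−1/1741824000 t=6:+1/1567641600 = 1/15676416000; ⇒ 3j(5 8 7; -2 7 -5)² = 11/58140, sgn +1
B: Δ = 6!·4!·10!/21! = 1/814773960; Racah Σ t=5..6: t=5:−1/49766400 t=6:+1/130636800 = -13/1045094400; ⇒ 3j(5 8 7; -4 1 3)² = 39/3553, sgn -1
I_A²/I_B² = (11/58140)/(39/3553) = 121/7020

121/7020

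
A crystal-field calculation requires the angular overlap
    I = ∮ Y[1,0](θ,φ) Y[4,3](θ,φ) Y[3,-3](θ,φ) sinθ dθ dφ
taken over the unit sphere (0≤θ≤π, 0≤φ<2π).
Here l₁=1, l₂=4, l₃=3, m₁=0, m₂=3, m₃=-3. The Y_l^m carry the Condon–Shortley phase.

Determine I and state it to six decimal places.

-0.162868

m-sum 0 ✓  L=8 even ✓  3≤3≤5 ✓
Π(2lᵢ+1) = 3×9×7 = 189
triangle coeff Δ(1,4,3) = 1/252
Σ_t [1,1]: t=1:−1/36 = -1/36
(3j)²=4/63 [(1 4 3; 0 0 0)], sign=+1
Σ_t [1,1]: t=1:−1/720 = -1/720
(3j)²=1/36 [(1 4 3; 0 3 -3)], sign=-1
⇒ 4πI² = 1/3
I = (-1)√(1/3/(4π)) = -0.16286750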